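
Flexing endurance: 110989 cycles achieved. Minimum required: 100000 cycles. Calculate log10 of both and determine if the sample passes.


Achieved: log10 = 5.05
Required: log10 = 5.00
Passes: Yes

log10(110989) = 5.05
log10(100000) = 5.00
Passes: Yes


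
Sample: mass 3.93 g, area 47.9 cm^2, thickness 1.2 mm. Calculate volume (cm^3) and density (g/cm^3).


Thickness in cm = 1.2 / 10 = 0.12 cm
Volume = 47.9 x 0.12 = 5.748 cm^3
Density = 3.93 / 5.748 = 0.684 g/cm^3


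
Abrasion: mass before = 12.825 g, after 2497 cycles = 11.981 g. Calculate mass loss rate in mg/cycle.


0.338 mg/cycle

Mass loss = 12.825 - 11.981 = 0.844 g
Rate = 0.844 / 2497 x 1000 = 0.338 mg/cycle


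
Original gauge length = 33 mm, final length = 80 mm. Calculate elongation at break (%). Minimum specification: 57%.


Extension = 80 - 33 = 47 mm
Elongation = 47 / 33 x 100 = 142.4%
Minimum required: 57%
Meets specification: Yes


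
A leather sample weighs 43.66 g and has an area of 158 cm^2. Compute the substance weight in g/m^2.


2763.3 g/m^2

Substance weight = mass / area x 10000
SW = 43.66 / 158 x 10000
SW = 2763.3 g/m^2


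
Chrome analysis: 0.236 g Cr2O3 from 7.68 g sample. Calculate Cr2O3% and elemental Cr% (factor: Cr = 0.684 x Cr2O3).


Cr2O3 = 3.07%
Cr = 2.10%

Cr2O3% = 0.236 / 7.68 x 100 = 3.07%
Cr% = 3.07 x 0.684 = 2.10%


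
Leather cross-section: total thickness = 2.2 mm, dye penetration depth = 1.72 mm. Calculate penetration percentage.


78.2%

Penetration% = 1.72 / 2.2 x 100
Penetration = 78.2%


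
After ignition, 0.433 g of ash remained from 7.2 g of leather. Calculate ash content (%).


Ash% = 0.433 / 7.2 x 100
Ash% = 6.01%


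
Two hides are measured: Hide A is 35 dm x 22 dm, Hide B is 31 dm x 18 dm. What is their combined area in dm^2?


Hide A area = 35 x 22 = 770 dm^2
Hide B area = 31 x 18 = 558 dm^2
Total = 770 + 558 = 1328 dm^2


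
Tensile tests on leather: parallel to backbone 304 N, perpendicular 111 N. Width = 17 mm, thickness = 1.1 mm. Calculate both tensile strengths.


Area = 17 x 1.1 = 18.7 mm^2
TS (parallel) = 304 / 18.7 = 16.26 N/mm^2
TS (perpendicular) = 111 / 18.7 = 5.94 N/mm^2


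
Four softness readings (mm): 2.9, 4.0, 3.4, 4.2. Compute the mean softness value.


Sum = 2.9 + 4.0 + 3.4 + 4.2
Mean = 14.5 / 4 = 3.63 mm


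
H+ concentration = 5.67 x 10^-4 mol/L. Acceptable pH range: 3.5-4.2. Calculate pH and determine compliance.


pH = 3.25
Compliant: No


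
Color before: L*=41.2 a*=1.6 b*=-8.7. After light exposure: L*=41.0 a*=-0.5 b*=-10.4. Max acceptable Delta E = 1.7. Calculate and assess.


dL = -0.2, da = -2.1, db = -1.7
dE = sqrt((-0.2)^2 + (-2.1)^2 + (-1.7)^2) = 2.71
Max = 1.7
Passes: No


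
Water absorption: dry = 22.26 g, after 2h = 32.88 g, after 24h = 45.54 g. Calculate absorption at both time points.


WA (2h) = (32.88 - 22.26) / 22.26 x 100 = 47.7%
WA (24h) = (45.54 - 22.26) / 22.26 x 100 = 104.6%


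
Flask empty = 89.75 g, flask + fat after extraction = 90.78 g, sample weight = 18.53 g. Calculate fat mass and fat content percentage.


Fat mass = 90.78 - 89.75 = 1.03 g
Fat% = 1.03 / 18.53 x 100 = 5.6%


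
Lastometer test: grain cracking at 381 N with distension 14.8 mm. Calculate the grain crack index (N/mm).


25.7 N/mm

Grain crack index = force / distension
Index = 381 / 14.8 = 25.7 N/mm


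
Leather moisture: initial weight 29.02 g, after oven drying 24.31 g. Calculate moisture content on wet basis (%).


Moisture = 29.02 - 24.31 = 4.71 g
MC = 4.71 / 29.02 x 100 = 16.2%


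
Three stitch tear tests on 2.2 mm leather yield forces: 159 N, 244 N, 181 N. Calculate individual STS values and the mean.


STS1 = 72.3 N/mm
STS2 = 110.9 N/mm
STS3 = 82.3 N/mm
Mean = 88.5 N/mm

STS1 = 159 / 2.2 = 72.3 N/mm
STS2 = 244 / 2.2 = 110.9 N/mm
STS3 = 181 / 2.2 = 82.3 N/mm
Mean = (72.3 + 110.9 + 82.3) / 3 = 88.5 N/mm


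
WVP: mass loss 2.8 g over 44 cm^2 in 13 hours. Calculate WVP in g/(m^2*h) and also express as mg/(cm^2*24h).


WVP = 48.95 g/(m^2*h)
Daily rate = 117.48 mg/(cm^2*24h)

WVP = 2.8 / (44 x 13) x 10000 = 48.95 g/(m^2*h)
Mass loss in mg = 2.8 x 1000 = 2800 mg
Per cm^2 per 24h in mg: 2800 x 24 / (44 x 13) = 67200 / 572 = 117.48 mg/(cm^2*24h)


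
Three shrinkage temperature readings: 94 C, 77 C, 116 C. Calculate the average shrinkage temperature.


Average = (94 + 77 + 116) / 3
Average = 287 / 3 = 95.7 C


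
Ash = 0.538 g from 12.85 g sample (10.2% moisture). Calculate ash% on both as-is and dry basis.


As-is ash% = 0.538 / 12.85 x 100 = 4.19%
Dry mass = 12.85 x (100 - 10.2) / 100 = 11.5393 g
Dry-basis ash% = 0.538 / 11.5393 x 100 = 4.66%


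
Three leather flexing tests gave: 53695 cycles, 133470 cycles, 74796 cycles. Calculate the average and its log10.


Average = 87320 cycles
log10 = 4.94

Average = (53695 + 133470 + 74796) / 3 = 87320 cycles
log10(87320) = 4.94


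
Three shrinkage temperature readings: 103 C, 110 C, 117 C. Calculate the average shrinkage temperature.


110.0 C

Average = (103 + 110 + 117) / 3
Average = 330 / 3 = 110.0 C


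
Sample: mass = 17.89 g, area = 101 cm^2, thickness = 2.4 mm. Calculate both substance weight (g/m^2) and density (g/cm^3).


SW = 17.89 / 101 x 10000 = 1771.3 g/m^2
Volume = 101 x 2.4 / 10 = 24.24 cm^3
Density = 17.89 / 24.24 = 0.738 g/cm^3


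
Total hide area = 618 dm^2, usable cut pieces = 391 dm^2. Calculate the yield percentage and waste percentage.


Yield = 391 / 618 x 100 = 63.3%
Waste = 618 - 391 = 227 dm^2
Waste% = 100 - 63.3 = 36.7%


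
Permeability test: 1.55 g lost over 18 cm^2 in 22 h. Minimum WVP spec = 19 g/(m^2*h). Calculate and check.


WVP = 39.14 g/(m^2*h)
Meets specification: Yes

WVP = 1.55 / (18 x 22) x 10000 = 39.14 g/(m^2*h)
Minimum: 19 g/(m^2*h)
Meets spec: Yes


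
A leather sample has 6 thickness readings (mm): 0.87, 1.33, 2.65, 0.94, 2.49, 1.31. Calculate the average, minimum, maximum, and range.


Sum = 9.59
Average = 9.59 / 6 = 1.60 mm
Minimum = 0.87 mm
Maximum = 2.65 mm
Range = 2.65 - 0.87 = 1.78 mm


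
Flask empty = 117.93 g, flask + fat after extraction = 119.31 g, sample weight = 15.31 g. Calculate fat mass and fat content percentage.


Fat mass = 119.31 - 117.93 = 1.38 g
Fat% = 1.38 / 15.31 x 100 = 9.0%


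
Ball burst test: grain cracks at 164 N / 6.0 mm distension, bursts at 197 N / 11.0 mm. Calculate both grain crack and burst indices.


Crack index = 27.3 N/mm
Burst index = 17.9 N/mm

Crack index = 164 / 6.0 = 27.3 N/mm
Burst index = 197 / 11.0 = 17.9 N/mm


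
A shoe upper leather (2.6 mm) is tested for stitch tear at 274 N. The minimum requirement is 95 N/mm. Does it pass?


STS = 105.4 N/mm
Passes: Yes

STS = 274 / 2.6 = 105.4 N/mm
Minimum required: 95 N/mm
Passes: Yes


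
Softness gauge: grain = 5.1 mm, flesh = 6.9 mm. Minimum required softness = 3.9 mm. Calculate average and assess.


Average = (5.1 + 6.9) / 2 = 6.00 mm
Minimum = 3.9 mm
Meets requirement: Yes


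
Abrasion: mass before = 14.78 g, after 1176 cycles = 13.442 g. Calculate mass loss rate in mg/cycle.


1.138 mg/cycle

Mass loss = 14.78 - 13.442 = 1.338 g
Rate = 1.338 / 1176 x 1000 = 1.138 mg/cycle


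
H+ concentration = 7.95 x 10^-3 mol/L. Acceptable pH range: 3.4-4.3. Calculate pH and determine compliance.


pH = 2.10
Compliant: No


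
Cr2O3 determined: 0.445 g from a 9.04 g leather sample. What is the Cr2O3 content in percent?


Cr2O3% = 0.445 / 9.04 x 100
Cr2O3% = 4.92%


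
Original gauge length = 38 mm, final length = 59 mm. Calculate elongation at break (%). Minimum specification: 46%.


Extension = 59 - 38 = 21 mm
Elongation = 21 / 38 x 100 = 55.3%
Minimum required: 46%
Meets specification: Yes


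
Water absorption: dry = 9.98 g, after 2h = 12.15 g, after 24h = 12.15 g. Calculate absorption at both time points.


WA (2h) = (12.15 - 9.98) / 9.98 x 100 = 21.7%
WA (24h) = (12.15 - 9.98) / 9.98 x 100 = 21.7%


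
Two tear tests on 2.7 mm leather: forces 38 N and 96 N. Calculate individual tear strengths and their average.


Tear 1 = 14.1 N/mm
Tear 2 = 35.6 N/mm
Average = 24.9 N/mm


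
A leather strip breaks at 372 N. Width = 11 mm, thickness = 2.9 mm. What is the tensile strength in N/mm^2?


11.66 N/mm^2


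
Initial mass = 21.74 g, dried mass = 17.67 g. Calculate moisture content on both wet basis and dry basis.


Wet basis = 18.7%
Dry basis = 23.0%


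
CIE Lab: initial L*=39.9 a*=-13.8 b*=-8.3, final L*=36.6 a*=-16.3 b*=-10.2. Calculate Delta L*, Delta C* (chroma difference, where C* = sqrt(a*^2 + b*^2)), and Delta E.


Delta L* = 36.6 - 39.9 = -3.3
C1* = sqrt((-13.8)^2 + (-8.3)^2) = 16.104
C2* = sqrt((-16.3)^2 + (-10.2)^2) = 19.228
Delta C* = 19.228 - 16.104 = 3.12
Delta E = sqrt((-3.3)^2 + (-2.5)^2 + (-1.9)^2) = 4.56


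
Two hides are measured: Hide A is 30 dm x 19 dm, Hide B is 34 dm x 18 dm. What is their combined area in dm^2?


Hide A area = 30 x 19 = 570 dm^2
Hide B area = 34 x 18 = 612 dm^2
Total = 570 + 612 = 1182 dm^2


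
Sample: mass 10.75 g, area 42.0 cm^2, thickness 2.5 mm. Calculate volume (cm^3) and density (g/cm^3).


Volume = 10.500 cm^3
Density = 1.024 g/cm^3

Thickness in cm = 2.5 / 10 = 0.25 cm
Volume = 42.0 x 0.25 = 10.500 cm^3
Density = 10.75 / 10.500 = 1.024 g/cm^3


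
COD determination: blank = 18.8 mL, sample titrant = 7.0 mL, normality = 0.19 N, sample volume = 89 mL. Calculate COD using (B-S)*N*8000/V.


201.5 mg/L

COD = (18.8 - 7.0) x 0.19 x 8000 / 89
COD = 11.8 x 0.19 x 8000 / 89
COD = 201.5 mg/L


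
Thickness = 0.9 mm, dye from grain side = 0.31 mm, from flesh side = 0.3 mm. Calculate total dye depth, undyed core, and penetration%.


Total dyed = 0.61 mm
Undyed core = 0.29 mm
Penetration = 67.8%


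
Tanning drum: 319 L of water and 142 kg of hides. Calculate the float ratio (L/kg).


Float ratio = water / hide weight
Ratio = 319 / 142 = 2.2


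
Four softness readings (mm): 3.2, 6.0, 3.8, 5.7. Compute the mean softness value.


4.68 mm

Sum = 3.2 + 6.0 + 3.8 + 5.7
Mean = 18.7 / 4 = 4.68 mm


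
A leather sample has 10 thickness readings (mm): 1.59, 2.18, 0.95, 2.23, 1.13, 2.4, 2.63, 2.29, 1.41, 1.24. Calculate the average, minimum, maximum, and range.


Sum = 18.05
Average = 18.05 / 10 = 1.81 mm
Minimum = 0.95 mm
Maximum = 2.63 mm
Range = 2.63 - 0.95 = 1.68 mm


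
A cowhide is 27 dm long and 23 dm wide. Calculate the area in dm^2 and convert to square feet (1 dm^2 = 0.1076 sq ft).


621 dm^2
66.82 sq ft

Area = 27 x 23 = 621 dm^2
Conversion: 621 x 0.1076 = 66.82 sq ft


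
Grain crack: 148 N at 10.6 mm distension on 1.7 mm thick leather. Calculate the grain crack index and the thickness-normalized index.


Crack index = 14.0 N/mm
Normalized index = 8.2 N/mm per mm

Crack index = 148 / 10.6 = 14.0 N/mm
Normalized = 14.0 / 1.7 = 8.2 N/mm per mm


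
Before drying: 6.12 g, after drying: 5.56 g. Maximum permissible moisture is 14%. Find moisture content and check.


MC = (6.12 - 5.56) / 6.12 x 100 = 9.2%
Maximum: 14%
Acceptable: Yes


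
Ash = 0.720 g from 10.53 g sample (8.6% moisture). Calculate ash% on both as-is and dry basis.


As-is ash = 6.84%
Dry-basis ash = 7.48%

As-is ash% = 0.720 / 10.53 x 100 = 6.84%
Dry mass = 10.53 x (100 - 8.6) / 100 = 9.62442 g
Dry-basis ash% = 0.720 / 9.62442 x 100 = 7.48%


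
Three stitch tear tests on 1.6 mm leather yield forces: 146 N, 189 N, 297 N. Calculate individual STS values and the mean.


STS1 = 91.3 N/mm
STS2 = 118.1 N/mm
STS3 = 185.6 N/mm
Mean = 131.7 N/mm

STS1 = 146 / 1.6 = 91.3 N/mm
STS2 = 189 / 1.6 = 118.1 N/mm
STS3 = 297 / 1.6 = 185.6 N/mm
Mean = (91.3 + 118.1 + 185.6) / 3 = 131.7 N/mm


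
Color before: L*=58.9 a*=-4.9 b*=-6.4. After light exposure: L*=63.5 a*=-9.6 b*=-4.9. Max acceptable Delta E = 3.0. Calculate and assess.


Delta E = 6.75
Passes: No

dL = 4.6, da = -4.7, db = 1.5
dE = sqrt((4.6)^2 + (-4.7)^2 + (1.5)^2) = 6.75
Max = 3.0
Passes: No


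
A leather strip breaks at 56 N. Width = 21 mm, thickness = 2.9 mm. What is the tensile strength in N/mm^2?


0.92 N/mm^2

Cross-sectional area = 21 x 2.9 = 60.9 mm^2
Tensile strength = 56 / 60.9 = 0.92 N/mm^2


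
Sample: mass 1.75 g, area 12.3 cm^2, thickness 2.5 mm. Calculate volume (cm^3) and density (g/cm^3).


Volume = 3.075 cm^3
Density = 0.569 g/cm^3

Thickness in cm = 2.5 / 10 = 0.25 cm
Volume = 12.3 x 0.25 = 3.075 cm^3
Density = 1.75 / 3.075 = 0.569 g/cm^3


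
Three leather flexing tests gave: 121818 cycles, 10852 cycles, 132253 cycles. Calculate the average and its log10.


Average = 88308 cycles
log10 = 4.95


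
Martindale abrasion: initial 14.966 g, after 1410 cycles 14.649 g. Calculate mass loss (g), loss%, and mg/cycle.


Loss = 14.966 - 14.649 = 0.317 g
Loss% = 0.317 / 14.966 x 100 = 2.12%
Rate = 0.317 / 1410 x 1000 = 0.225 mg/cycle


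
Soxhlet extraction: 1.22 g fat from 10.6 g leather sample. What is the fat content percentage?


11.5%

Fat content = 1.22 / 10.6 x 100
Fat = 11.5%


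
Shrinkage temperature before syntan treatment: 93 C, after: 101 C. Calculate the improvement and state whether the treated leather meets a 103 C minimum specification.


Improvement = 101 - 93 = 8 C
Spec check: 101 C >= 103 C? No


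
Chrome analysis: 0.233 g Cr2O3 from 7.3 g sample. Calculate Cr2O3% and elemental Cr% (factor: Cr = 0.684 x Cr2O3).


Cr2O3 = 3.19%
Cr = 2.18%

Cr2O3% = 0.233 / 7.3 x 100 = 3.19%
Cr% = 3.19 x 0.684 = 2.18%


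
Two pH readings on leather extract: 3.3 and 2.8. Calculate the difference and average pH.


Difference = 0.5
Average pH = 3.05

Difference = |3.3 - 2.8| = 0.5
Average = (3.3 + 2.8) / 2 = 3.05


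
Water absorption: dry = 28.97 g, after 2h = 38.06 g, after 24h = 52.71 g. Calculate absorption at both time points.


WA (2h) = (38.06 - 28.97) / 28.97 x 100 = 31.4%
WA (24h) = (52.71 - 28.97) / 28.97 x 100 = 81.9%


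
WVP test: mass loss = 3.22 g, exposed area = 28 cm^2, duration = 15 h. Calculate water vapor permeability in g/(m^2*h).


76.67 g/(m^2*h)

WVP = mass_loss / (area x time) x 10000
WVP = 3.22 / (28 x 15) x 10000
WVP = 3.22 / 420 x 10000 = 76.67 g/(m^2*h)


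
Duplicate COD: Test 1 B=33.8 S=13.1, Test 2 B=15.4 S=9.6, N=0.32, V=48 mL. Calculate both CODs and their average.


COD1 = (33.8 - 13.1) x 0.32 x 8000 / 48 = 1104.0 mg/L
COD2 = (15.4 - 9.6) x 0.32 x 8000 / 48 = 309.3 mg/L
Average = (1104.0 + 309.3) / 2 = 706.7 mg/L


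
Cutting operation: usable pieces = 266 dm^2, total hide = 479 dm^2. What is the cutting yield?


55.5%


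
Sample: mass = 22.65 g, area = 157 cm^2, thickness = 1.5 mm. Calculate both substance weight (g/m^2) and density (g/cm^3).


Substance weight = 1442.7 g/m^2
Density = 0.962 g/cm^3

SW = 22.65 / 157 x 10000 = 1442.7 g/m^2
Volume = 157 x 1.5 / 10 = 23.55 cm^3
Density = 22.65 / 23.55 = 0.962 g/cm^3


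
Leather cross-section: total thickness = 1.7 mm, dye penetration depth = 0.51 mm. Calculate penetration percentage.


Penetration% = 0.51 / 1.7 x 100
Penetration = 30.0%


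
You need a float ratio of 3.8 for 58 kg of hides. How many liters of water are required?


220.4 L


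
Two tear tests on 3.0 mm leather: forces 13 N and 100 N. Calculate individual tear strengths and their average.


Tear 1 = 13 / 3.0 = 4.3 N/mm
Tear 2 = 100 / 3.0 = 33.3 N/mm
Average = (4.3 + 33.3) / 2 = 18.8 N/mm


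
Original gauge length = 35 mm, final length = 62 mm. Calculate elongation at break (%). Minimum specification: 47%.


Elongation = 77.1%
Meets spec: Yes

Extension = 62 - 35 = 27 mm
Elongation = 27 / 35 x 100 = 77.1%
Minimum required: 47%
Meets specification: Yes


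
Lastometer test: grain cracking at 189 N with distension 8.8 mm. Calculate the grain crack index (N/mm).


21.5 N/mm


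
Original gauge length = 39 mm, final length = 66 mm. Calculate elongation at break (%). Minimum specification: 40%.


Elongation = 69.2%
Meets spec: Yes

Extension = 66 - 39 = 27 mm
Elongation = 27 / 39 x 100 = 69.2%
Minimum required: 40%
Meets specification: Yes


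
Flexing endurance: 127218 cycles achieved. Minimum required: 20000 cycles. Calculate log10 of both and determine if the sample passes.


log10(127218) = 5.10
log10(20000) = 4.30
Passes: Yes


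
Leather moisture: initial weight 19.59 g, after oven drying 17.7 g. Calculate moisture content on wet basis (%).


9.6%

Moisture = 19.59 - 17.7 = 1.89 g
MC = 1.89 / 19.59 x 100 = 9.6%


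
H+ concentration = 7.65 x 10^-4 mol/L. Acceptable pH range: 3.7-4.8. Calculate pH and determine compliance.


pH = 3.12
Compliant: No

pH = -log10(7.65 x 10^-4) = 3.12
Range: 3.7 to 4.8
Compliant: No


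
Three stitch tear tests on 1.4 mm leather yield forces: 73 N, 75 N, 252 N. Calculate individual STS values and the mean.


STS1 = 52.1 N/mm
STS2 = 53.6 N/mm
STS3 = 180.0 N/mm
Mean = 95.2 N/mm


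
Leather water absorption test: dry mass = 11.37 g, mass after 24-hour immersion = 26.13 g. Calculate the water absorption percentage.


129.8%

Water absorbed = 26.13 - 11.37 = 14.76 g
WA% = 14.76 / 11.37 x 100 = 129.8%


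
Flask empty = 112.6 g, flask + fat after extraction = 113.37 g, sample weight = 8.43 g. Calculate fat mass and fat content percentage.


Fat mass = 0.77 g
Fat content = 9.1%


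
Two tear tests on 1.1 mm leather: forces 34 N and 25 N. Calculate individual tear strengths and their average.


Tear 1 = 34 / 1.1 = 30.9 N/mm
Tear 2 = 25 / 1.1 = 22.7 N/mm
Average = (30.9 + 22.7) / 2 = 26.8 N/mm


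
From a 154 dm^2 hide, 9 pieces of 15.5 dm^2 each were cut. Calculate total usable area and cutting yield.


Usable area = 139.5 dm^2
Yield = 90.6%

Total usable = 9 x 15.5 = 139.5 dm^2
Yield = 139.5 / 154 x 100 = 90.6%


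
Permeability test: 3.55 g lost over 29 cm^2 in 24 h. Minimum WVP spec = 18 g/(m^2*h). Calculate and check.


WVP = 51.01 g/(m^2*h)
Meets specification: Yes

WVP = 3.55 / (29 x 24) x 10000 = 51.01 g/(m^2*h)
Minimum: 18 g/(m^2*h)
Meets spec: Yes


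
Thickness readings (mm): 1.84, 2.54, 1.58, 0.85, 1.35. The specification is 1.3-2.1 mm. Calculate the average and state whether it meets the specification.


Average = 1.63 mm
Within specification: Yes

Sum = 8.16
Average = 8.16 / 5 = 1.63 mm
Specification range: 1.3 to 2.1 mm
Within spec: Yes


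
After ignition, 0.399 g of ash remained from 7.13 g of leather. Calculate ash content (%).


5.60%


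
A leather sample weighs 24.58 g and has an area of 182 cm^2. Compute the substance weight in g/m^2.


1350.5 g/m^2

Substance weight = mass / area x 10000
SW = 24.58 / 182 x 10000
SW = 1350.5 g/m^2


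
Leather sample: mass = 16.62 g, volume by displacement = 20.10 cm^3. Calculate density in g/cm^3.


0.827 g/cm^3

Density = mass / volume
Density = 16.62 / 20.10 = 0.827 g/cm^3


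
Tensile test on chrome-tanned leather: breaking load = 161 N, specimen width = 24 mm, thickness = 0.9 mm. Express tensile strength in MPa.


7.45 MPa

Cross-section = 24 x 0.9 = 21.6 mm^2
TS = 161 / 21.6 = 7.45 MPa
(1 N/mm^2 = 1 MPa)


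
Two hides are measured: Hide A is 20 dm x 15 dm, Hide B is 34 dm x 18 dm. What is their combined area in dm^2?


Hide A area = 20 x 15 = 300 dm^2
Hide B area = 34 x 18 = 612 dm^2
Total = 300 + 612 = 912 dm^2


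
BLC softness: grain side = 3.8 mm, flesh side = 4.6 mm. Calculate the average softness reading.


Average = (3.8 + 4.6) / 2
Average = 4.20 mm


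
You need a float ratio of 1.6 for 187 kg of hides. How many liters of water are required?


Water = hide weight x target ratio
Water = 187 x 1.6 = 299.2 L


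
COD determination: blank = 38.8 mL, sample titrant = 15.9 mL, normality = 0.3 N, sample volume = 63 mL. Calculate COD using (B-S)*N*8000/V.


872.4 mg/L


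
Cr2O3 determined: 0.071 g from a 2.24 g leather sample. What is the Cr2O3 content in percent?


3.17%

Cr2O3% = 0.071 / 2.24 x 100
Cr2O3% = 3.17%


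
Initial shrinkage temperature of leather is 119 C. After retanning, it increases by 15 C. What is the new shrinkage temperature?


134 C

New Ts = 119 + 15 = 134 C


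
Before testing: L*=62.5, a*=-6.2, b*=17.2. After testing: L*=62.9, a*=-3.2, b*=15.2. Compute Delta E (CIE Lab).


dL = 62.9 - 62.5 = 0.4
da = -3.2 - (-6.2) = 3.0
db = 15.2 - 17.2 = -2.0
dE = sqrt((0.4)^2 + (3.0)^2 + (-2.0)^2) = 3.63


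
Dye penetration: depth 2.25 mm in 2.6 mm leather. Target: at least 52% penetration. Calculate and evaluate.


Penetration = 2.25 / 2.6 x 100 = 86.5%
Target: 52%
Meets target: Yes


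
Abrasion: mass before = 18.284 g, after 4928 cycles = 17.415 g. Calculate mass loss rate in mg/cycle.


0.176 mg/cycle


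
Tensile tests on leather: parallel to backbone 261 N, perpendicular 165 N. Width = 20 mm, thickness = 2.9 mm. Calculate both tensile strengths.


Parallel = 4.50 N/mm^2
Perpendicular = 2.84 N/mm^2


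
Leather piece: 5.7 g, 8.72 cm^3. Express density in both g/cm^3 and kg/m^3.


Density = 5.7 / 8.72 = 0.654 g/cm^3
Convert: 0.654 x 1000 = 654 kg/m^3


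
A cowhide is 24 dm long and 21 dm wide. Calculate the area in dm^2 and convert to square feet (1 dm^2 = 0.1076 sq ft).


504 dm^2
54.23 sq ft

Area = 24 x 21 = 504 dm^2
Conversion: 504 x 0.1076 = 54.23 sq ft


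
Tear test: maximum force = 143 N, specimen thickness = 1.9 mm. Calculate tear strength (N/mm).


Tear strength = force / thickness
Tear = 143 / 1.9 = 75.3 N/mm


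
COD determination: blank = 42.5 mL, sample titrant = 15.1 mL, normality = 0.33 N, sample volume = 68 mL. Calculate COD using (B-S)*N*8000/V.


1063.8 mg/L

COD = (42.5 - 15.1) x 0.33 x 8000 / 68
COD = 27.4 x 0.33 x 8000 / 68
COD = 1063.8 mg/L


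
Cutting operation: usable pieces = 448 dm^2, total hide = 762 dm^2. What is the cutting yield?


58.8%

Yield = usable / total x 100
Yield = 448 / 762 x 100 = 58.8%


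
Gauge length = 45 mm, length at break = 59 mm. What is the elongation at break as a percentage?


31.1%


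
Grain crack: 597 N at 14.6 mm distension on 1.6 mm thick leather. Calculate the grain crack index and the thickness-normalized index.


Crack index = 597 / 14.6 = 40.9 N/mm
Normalized = 40.9 / 1.6 = 25.6 N/mm per mm


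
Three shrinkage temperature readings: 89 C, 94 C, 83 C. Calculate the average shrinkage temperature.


88.7 C

Average = (89 + 94 + 83) / 3
Average = 266 / 3 = 88.7 C


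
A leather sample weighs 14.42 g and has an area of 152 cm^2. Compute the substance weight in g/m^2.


Substance weight = mass / area x 10000
SW = 14.42 / 152 x 10000
SW = 948.7 g/m^2


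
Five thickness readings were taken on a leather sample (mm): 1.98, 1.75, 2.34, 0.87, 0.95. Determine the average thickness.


Sum = 1.98 + 1.75 + 2.34 + 0.87 + 0.95 = 7.89
Average = 7.89 / 5 = 1.58 mm


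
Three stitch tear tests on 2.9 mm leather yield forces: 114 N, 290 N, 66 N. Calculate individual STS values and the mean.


STS1 = 114 / 2.9 = 39.3 N/mm
STS2 = 290 / 2.9 = 100.0 N/mm
STS3 = 66 / 2.9 = 22.8 N/mm
Mean = (39.3 + 100.0 + 22.8) / 3 = 54.0 N/mm


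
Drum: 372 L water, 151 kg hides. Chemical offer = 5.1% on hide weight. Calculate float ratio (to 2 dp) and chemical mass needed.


Float ratio = 2.46
Chemical needed = 7.701 kg


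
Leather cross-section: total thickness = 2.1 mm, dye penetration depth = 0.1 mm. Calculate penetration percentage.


4.8%


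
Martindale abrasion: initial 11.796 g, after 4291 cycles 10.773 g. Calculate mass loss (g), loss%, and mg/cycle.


Mass loss = 1.023 g
Loss = 8.67%
Rate = 0.238 mg/cycle


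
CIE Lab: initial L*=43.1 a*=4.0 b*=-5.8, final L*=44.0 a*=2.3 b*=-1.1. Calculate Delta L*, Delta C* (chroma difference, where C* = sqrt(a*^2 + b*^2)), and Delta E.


Delta L* = 0.9
Delta C* = -4.50
Delta E = 5.08

Delta L* = 44.0 - 43.1 = 0.9
C1* = sqrt((4.0)^2 + (-5.8)^2) = 7.046
C2* = sqrt((2.3)^2 + (-1.1)^2) = 2.550
Delta C* = 2.550 - 7.046 = -4.50
Delta E = sqrt((0.9)^2 + (-1.7)^2 + (4.7)^2) = 5.08


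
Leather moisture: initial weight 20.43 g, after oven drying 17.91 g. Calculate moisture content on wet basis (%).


Moisture = 20.43 - 17.91 = 2.52 g
MC = 2.52 / 20.43 x 100 = 12.3%


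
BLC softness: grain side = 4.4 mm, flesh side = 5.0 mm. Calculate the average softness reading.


Average = (4.4 + 5.0) / 2
Average = 4.70 mm


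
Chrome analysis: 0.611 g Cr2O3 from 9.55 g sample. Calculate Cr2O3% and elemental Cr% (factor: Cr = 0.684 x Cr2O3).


Cr2O3 = 6.40%
Cr = 4.38%

Cr2O3% = 0.611 / 9.55 x 100 = 6.40%
Cr% = 6.40 x 0.684 = 4.38%


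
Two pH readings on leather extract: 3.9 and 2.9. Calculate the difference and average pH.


Difference = |3.9 - 2.9| = 1.0
Average = (3.9 + 2.9) / 2 = 3.40


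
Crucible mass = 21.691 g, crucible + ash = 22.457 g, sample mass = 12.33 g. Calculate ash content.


Ash mass = 0.766 g
Ash content = 6.21%


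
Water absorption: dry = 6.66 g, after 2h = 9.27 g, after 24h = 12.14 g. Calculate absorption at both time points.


WA (2h) = (9.27 - 6.66) / 6.66 x 100 = 39.2%
WA (24h) = (12.14 - 6.66) / 6.66 x 100 = 82.3%


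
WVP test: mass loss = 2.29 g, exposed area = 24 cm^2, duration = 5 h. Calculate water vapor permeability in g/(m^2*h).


190.83 g/(m^2*h)

WVP = mass_loss / (area x time) x 10000
WVP = 2.29 / (24 x 5) x 10000
WVP = 2.29 / 120 x 10000 = 190.83 g/(m^2*h)


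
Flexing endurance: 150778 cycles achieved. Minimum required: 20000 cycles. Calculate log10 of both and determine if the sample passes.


log10(150778) = 5.18
log10(20000) = 4.30
Passes: Yes


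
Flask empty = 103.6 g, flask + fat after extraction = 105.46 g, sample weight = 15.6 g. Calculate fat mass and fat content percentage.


Fat mass = 105.46 - 103.6 = 1.86 g
Fat% = 1.86 / 15.6 x 100 = 11.9%


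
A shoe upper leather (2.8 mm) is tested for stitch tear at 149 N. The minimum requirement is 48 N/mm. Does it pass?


STS = 149 / 2.8 = 53.2 N/mm
Minimum required: 48 N/mm
Passes: Yes


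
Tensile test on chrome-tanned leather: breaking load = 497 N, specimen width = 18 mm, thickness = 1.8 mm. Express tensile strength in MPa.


Cross-section = 18 x 1.8 = 32.4 mm^2
TS = 497 / 32.4 = 15.34 MPa
(1 N/mm^2 = 1 MPa)


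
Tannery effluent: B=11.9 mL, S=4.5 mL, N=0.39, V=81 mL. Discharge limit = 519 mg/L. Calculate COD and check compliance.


COD = (11.9 - 4.5) x 0.39 x 8000 / 81 = 285.0 mg/L
Limit: 519 mg/L
Compliant: Yes


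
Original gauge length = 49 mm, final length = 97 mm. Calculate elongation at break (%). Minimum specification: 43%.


Extension = 97 - 49 = 48 mm
Elongation = 48 / 49 x 100 = 98.0%
Minimum required: 43%
Meets specification: Yes


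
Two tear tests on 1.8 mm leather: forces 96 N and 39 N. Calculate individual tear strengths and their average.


Tear 1 = 53.3 N/mm
Tear 2 = 21.7 N/mm
Average = 37.5 N/mm


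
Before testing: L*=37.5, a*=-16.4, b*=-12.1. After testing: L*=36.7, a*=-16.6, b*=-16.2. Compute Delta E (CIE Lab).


dL = 36.7 - 37.5 = -0.8
da = -16.6 - (-16.4) = -0.2
db = -16.2 - (-12.1) = -4.1
dE = sqrt((-0.8)^2 + (-0.2)^2 + (-4.1)^2) = 4.18


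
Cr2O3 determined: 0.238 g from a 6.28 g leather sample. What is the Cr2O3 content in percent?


3.79%

Cr2O3% = 0.238 / 6.28 x 100
Cr2O3% = 3.79%


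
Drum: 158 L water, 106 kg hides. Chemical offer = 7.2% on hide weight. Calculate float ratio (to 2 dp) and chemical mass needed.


Float ratio = 158 / 106 = 1.49
Chemical = 106 x 7.2 / 100 = 7.632 kg


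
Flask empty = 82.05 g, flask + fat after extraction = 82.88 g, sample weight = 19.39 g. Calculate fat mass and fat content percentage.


Fat mass = 82.88 - 82.05 = 0.83 g
Fat% = 0.83 / 19.39 x 100 = 4.3%


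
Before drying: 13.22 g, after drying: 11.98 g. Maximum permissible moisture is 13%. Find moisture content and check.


Moisture content = 9.4%
Acceptable: Yes

MC = (13.22 - 11.98) / 13.22 x 100 = 9.4%
Maximum: 13%
Acceptable: Yes


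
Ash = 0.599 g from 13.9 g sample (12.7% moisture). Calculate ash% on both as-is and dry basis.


As-is ash% = 0.599 / 13.9 x 100 = 4.31%
Dry mass = 13.9 x (100 - 12.7) / 100 = 12.1347 g
Dry-basis ash% = 0.599 / 12.1347 x 100 = 4.94%


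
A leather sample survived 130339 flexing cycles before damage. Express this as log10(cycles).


log10(130339) = 5.12


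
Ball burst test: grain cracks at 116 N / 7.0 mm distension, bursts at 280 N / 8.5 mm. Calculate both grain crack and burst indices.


Crack index = 16.6 N/mm
Burst index = 32.9 N/mm


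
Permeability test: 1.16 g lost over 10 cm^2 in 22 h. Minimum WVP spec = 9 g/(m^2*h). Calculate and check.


WVP = 1.16 / (10 x 22) x 10000 = 52.73 g/(m^2*h)
Minimum: 9 g/(m^2*h)
Meets spec: Yes


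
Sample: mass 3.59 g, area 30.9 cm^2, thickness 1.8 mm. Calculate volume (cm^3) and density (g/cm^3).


Volume = 5.562 cm^3
Density = 0.645 g/cm^3

Thickness in cm = 1.8 / 10 = 0.18 cm
Volume = 30.9 x 0.18 = 5.562 cm^3
Density = 3.59 / 5.562 = 0.645 g/cm^3


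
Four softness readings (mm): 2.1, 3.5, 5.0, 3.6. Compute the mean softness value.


Sum = 2.1 + 3.5 + 5.0 + 3.6
Mean = 14.2 / 4 = 3.55 mm


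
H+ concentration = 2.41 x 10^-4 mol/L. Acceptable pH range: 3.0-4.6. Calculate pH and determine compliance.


pH = -log10(2.41 x 10^-4) = 3.62
Range: 3.0 to 4.6
Compliant: Yes


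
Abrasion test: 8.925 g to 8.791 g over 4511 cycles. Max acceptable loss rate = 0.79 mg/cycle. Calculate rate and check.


Loss = 8.925 - 8.791 = 0.134 g
Rate = 0.134 g / 4511 cycles x 1000 = 0.030 mg/cycle
Max = 0.79 mg/cycle
Passes: Yes


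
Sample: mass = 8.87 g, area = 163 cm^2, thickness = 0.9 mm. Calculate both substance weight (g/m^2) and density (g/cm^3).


Substance weight = 544.2 g/m^2
Density = 0.605 g/cm^3

SW = 8.87 / 163 x 10000 = 544.2 g/m^2
Volume = 163 x 0.9 / 10 = 14.67 cm^3
Density = 8.87 / 14.67 = 0.605 g/cm^3


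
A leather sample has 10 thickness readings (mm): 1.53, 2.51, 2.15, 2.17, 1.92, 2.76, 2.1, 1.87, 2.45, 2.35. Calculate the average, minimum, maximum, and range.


Average = 2.18 mm
Min = 1.53 mm
Max = 2.76 mm
Range = 1.23 mm

Sum = 21.81
Average = 21.81 / 10 = 2.18 mm
Minimum = 1.53 mm
Maximum = 2.76 mm
Range = 2.76 - 1.53 = 1.23 mm


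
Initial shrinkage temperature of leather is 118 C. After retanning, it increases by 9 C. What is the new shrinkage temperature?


127 C

New Ts = 118 + 9 = 127 C


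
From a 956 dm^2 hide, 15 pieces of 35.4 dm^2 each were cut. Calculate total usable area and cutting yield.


Usable area = 531.0 dm^2
Yield = 55.5%

Total usable = 15 x 35.4 = 531.0 dm^2
Yield = 531.0 / 956 x 100 = 55.5%


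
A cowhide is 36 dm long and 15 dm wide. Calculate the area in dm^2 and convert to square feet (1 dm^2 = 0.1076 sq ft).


540 dm^2
58.10 sq ft


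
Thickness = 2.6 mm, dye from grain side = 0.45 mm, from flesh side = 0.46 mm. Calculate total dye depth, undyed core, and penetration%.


Total dyed = 0.45 + 0.46 = 0.91 mm
Undyed core = 2.6 - 0.91 = 1.69 mm
Penetration = 0.91 / 2.6 x 100 = 35.0%


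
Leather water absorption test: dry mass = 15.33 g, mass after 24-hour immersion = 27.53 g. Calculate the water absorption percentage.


Water absorbed = 27.53 - 15.33 = 12.20 g
WA% = 12.20 / 15.33 x 100 = 79.6%


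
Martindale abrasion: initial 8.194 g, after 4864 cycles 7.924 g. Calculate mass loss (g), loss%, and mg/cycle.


Mass loss = 0.270 g
Loss = 3.30%
Rate = 0.056 mg/cycle


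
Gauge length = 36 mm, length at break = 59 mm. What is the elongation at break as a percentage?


Extension = 59 - 36 = 23 mm
Elongation = 23 / 36 x 100 = 63.9%


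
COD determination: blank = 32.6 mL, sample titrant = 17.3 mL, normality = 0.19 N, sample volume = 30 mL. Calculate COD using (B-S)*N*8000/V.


775.2 mg/L

COD = (32.6 - 17.3) x 0.19 x 8000 / 30
COD = 15.3 x 0.19 x 8000 / 30
COD = 775.2 mg/L


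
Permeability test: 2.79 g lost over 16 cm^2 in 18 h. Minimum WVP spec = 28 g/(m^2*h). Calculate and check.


WVP = 2.79 / (16 x 18) x 10000 = 96.88 g/(m^2*h)
Minimum: 28 g/(m^2*h)
Meets spec: Yes


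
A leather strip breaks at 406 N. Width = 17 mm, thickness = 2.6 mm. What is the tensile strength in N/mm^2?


9.19 N/mm^2

Cross-sectional area = 17 x 2.6 = 44.2 mm^2
Tensile strength = 406 / 44.2 = 9.19 N/mm^2


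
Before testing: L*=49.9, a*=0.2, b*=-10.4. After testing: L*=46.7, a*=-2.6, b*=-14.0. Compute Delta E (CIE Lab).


dL = 46.7 - 49.9 = -3.2
da = -2.6 - 0.2 = -2.8
db = -14.0 - (-10.4) = -3.6
dE = sqrt((-3.2)^2 + (-2.8)^2 + (-3.6)^2) = 5.57


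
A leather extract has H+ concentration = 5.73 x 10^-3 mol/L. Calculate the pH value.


pH = 2.24


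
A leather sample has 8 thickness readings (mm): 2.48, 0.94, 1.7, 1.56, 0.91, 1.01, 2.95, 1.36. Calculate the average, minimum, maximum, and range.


Sum = 12.91
Average = 12.91 / 8 = 1.61 mm
Minimum = 0.91 mm
Maximum = 2.95 mm
Range = 2.95 - 0.91 = 2.04 mm


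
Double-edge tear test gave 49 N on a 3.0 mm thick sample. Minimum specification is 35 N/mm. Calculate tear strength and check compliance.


Tear strength = 16.3 N/mm
Compliant: No

Tear strength = 49 / 3.0 = 16.3 N/mm
Required minimum = 35 N/mm
Compliant: No


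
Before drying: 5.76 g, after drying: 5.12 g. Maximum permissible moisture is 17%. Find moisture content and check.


MC = (5.76 - 5.12) / 5.76 x 100 = 11.1%
Maximum: 17%
Acceptable: Yes


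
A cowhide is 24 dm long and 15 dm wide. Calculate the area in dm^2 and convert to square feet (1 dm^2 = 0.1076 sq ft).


360 dm^2
38.74 sq ft


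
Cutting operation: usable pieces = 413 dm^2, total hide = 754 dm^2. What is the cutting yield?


Yield = usable / total x 100
Yield = 413 / 754 x 100 = 54.8%


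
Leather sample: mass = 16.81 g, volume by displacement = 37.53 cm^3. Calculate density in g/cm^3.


Density = mass / volume
Density = 16.81 / 37.53 = 0.448 g/cm^3


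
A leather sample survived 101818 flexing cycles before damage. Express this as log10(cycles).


5.01

log10(101818) = 5.01


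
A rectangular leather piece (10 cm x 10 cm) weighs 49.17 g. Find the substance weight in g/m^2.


Area = 10 x 10 = 100 cm^2
SW = 49.17 / 100 x 10000 = 4917.0 g/m^2


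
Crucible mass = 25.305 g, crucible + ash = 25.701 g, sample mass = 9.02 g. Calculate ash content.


Ash mass = 0.396 g
Ash content = 4.39%

Ash mass = 25.701 - 25.305 = 0.396 g
Ash% = 0.396 / 9.02 x 100 = 4.39%


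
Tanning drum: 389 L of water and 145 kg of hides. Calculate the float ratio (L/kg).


Float ratio = water / hide weight
Ratio = 389 / 145 = 2.7


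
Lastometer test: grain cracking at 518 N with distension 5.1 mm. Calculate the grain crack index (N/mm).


Grain crack index = force / distension
Index = 518 / 5.1 = 101.6 N/mm


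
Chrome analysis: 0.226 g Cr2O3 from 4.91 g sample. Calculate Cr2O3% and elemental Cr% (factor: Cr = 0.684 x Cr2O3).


Cr2O3 = 4.60%
Cr = 3.15%

Cr2O3% = 0.226 / 4.91 x 100 = 4.60%
Cr% = 4.60 x 0.684 = 3.15%


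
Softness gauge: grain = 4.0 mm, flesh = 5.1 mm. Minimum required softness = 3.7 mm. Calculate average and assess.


Average = (4.0 + 5.1) / 2 = 4.55 mm
Minimum = 3.7 mm
Meets requirement: Yes


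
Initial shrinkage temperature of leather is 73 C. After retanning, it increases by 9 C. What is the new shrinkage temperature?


New Ts = 73 + 9 = 82 C


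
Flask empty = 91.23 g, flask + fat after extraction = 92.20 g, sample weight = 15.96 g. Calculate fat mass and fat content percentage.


Fat mass = 92.20 - 91.23 = 0.97 g
Fat% = 0.97 / 15.96 x 100 = 6.1%


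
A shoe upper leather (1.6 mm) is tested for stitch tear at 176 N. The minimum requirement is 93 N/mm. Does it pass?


STS = 110.0 N/mm
Passes: Yes


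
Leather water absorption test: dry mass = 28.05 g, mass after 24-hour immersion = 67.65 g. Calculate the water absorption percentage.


141.2%


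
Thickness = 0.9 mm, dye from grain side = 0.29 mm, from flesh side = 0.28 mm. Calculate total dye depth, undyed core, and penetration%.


Total dyed = 0.29 + 0.28 = 0.57 mm
Undyed core = 0.9 - 0.57 = 0.33 mm
Penetration = 0.57 / 0.9 x 100 = 63.3%


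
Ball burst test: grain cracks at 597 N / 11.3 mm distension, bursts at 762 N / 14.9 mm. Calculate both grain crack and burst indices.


Crack index = 52.8 N/mm
Burst index = 51.1 N/mm


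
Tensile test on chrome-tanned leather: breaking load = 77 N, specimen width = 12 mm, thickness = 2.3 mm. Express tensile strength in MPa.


2.79 MPa

Cross-section = 12 x 2.3 = 27.6 mm^2
TS = 77 / 27.6 = 2.79 MPa
(1 N/mm^2 = 1 MPa)


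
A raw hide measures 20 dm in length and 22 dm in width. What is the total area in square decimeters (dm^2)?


Area = length x width
Area = 20 x 22 = 440 dm^2


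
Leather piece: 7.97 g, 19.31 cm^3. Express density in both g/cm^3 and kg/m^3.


Density = 7.97 / 19.31 = 0.413 g/cm^3
Convert: 0.413 x 1000 = 413 kg/m^3


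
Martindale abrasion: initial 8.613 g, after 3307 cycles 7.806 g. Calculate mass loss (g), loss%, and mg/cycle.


Mass loss = 0.807 g
Loss = 9.37%
Rate = 0.244 mg/cycle

Loss = 8.613 - 7.806 = 0.807 g
Loss% = 0.807 / 8.613 x 100 = 9.37%
Rate = 0.807 / 3307 x 1000 = 0.244 mg/cycle


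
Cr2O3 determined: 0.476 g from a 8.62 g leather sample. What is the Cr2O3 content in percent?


Cr2O3% = 0.476 / 8.62 x 100
Cr2O3% = 5.52%


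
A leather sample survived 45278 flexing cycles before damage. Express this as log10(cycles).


4.66

log10(45278) = 4.66


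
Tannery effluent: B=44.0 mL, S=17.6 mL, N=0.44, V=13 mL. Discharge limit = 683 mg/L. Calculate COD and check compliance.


COD = (44.0 - 17.6) x 0.44 x 8000 / 13 = 7148.3 mg/L
Limit: 683 mg/L
Compliant: No


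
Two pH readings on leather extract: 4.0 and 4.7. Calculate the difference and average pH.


Difference = 0.7
Average pH = 4.35

Difference = |4.0 - 4.7| = 0.7
Average = (4.0 + 4.7) / 2 = 4.35


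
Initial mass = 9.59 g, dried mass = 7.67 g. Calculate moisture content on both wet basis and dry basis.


Wet basis = 20.0%
Dry basis = 25.0%

Moisture lost = 9.59 - 7.67 = 1.92 g
Wet basis MC = 1.92 / 9.59 x 100 = 20.0%
Dry basis MC = 1.92 / 7.67 x 100 = 25.0%


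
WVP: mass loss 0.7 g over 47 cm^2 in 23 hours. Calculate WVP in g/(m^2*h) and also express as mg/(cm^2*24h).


WVP = 6.48 g/(m^2*h)
Daily rate = 15.54 mg/(cm^2*24h)

WVP = 0.7 / (47 x 23) x 10000 = 6.48 g/(m^2*h)
Mass loss in mg = 0.7 x 1000 = 700 mg
Per cm^2 per 24h in mg: 700 x 24 / (47 x 23) = 16800 / 1081 = 15.54 mg/(cm^2*24h)


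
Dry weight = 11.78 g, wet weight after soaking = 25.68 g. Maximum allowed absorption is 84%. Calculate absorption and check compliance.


Absorption = 118.0%
Compliant: No

WA = (25.68 - 11.78) / 11.78 x 100 = 118.0%
Maximum allowed: 84%
Compliant: No


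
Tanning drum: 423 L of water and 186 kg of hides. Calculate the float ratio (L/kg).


Float ratio = water / hide weight
Ratio = 423 / 186 = 2.3


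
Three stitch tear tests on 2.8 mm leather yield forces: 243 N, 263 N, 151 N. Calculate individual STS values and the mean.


STS1 = 86.8 N/mm
STS2 = 93.9 N/mm
STS3 = 53.9 N/mm
Mean = 78.2 N/mm

STS1 = 243 / 2.8 = 86.8 N/mm
STS2 = 263 / 2.8 = 93.9 N/mm
STS3 = 151 / 2.8 = 53.9 N/mm
Mean = (86.8 + 93.9 + 53.9) / 3 = 78.2 N/mm


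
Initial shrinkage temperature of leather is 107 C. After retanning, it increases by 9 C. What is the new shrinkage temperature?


116 C

New Ts = 107 + 9 = 116 C


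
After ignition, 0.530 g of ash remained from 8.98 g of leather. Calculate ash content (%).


Ash% = 0.530 / 8.98 x 100
Ash% = 5.90%


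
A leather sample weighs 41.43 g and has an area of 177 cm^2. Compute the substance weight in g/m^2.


2340.7 g/m^2

Substance weight = mass / area x 10000
SW = 41.43 / 177 x 10000
SW = 2340.7 g/m^2
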